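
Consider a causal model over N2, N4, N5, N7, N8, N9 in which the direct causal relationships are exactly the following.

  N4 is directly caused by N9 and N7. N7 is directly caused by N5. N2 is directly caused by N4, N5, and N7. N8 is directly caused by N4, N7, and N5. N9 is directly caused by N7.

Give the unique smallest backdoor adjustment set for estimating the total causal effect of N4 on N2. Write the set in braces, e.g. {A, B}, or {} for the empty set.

{N7}

Variables eligible for adjustment (non-descendants of N4, excluding N4 and N2): {N5, N7, N9}.
Backdoor paths from N4 to N2:
  P1: N4 <- N7 <- N5 -> N2
  P2: N4 <- N7 -> N8 <- N5 -> N2
  P3: N4 <- N7 -> N2
  P4: N4 <- N9 <- N7 <- N5 -> N2
  P5: N4 <- N9 <- N7 -> N8 <- N5 -> N2
  P6: N4 <- N9 <- N7 -> N2
The empty set is not sufficient: P1 (N4 <- N7 <- N5 -> N2) has no collider blocking it and no conditioned non-collider, so it is open.
Try {N7}:
  P1: blocked at chain node N7 ∈ conditioning set.
  P2: blocked at fork node N7 ∈ conditioning set.
  P3: blocked at fork node N7 ∈ conditioning set.
  P4: blocked at chain node N7 ∈ conditioning set.
  P5: blocked at fork node N7 ∈ conditioning set.
  P6: blocked at fork node N7 ∈ conditioning set.
{N7} contains no descendant of N4 and blocks every backdoor path.
No other singleton works — e.g. {N5} leaves P3 open — so {N7} is the unique smallest valid adjustment set.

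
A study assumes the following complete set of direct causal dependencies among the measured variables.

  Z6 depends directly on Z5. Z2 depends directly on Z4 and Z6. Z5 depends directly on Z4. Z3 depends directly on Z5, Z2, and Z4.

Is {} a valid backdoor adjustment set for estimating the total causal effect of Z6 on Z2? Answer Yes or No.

Backdoor paths from Z6 to Z2 (paths whose first edge points into Z6):
  P1: Z6 <- Z5 <- Z4 -> Z2
  P2: Z6 <- Z5 <- Z4 -> Z3 <- Z2
  P3: Z6 <- Z5 -> Z3 <- Z4 -> Z2
  P4: Z6 <- Z5 -> Z3 <- Z2
Condition 1 (no descendant of Z6 in the set): holds — descendants of Z6 are {Z2, Z3}; none are in {}.
Condition 2 (every backdoor path blocked by {}):
  P1: open — no interior node is in the conditioning set.
  P2: blocked at collider Z3 (neither it nor any descendant is in the conditioning set).
  P3: blocked at collider Z3 (neither it nor any descendant is in the conditioning set).
  P4: blocked at collider Z3 (neither it nor any descendant is in the conditioning set).
{} does not satisfy the backdoor criterion.

No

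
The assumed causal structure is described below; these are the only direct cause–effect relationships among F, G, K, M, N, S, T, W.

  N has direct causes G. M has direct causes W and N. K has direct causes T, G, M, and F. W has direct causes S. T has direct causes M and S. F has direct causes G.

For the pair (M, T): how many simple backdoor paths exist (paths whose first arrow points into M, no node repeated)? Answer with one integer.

3

A backdoor path from M to T is any simple undirected path whose first edge points into M (i.e. leaves M via a parent).
Parents of M: {N, W}.
Enumerating:
  P1: M <- N <- G -> F -> K <- T
  P2: M <- N <- G -> K <- T
  P3: M <- W <- S -> T
That exhausts the simple backdoor paths. Count: 3.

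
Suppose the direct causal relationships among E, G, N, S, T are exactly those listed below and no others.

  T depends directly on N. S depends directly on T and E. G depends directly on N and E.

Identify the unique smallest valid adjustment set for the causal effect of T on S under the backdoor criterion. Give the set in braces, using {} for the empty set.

{}

Variables eligible for adjustment (non-descendants of T, excluding T and S): {E, G, N}.
Backdoor paths from T to S:
  P1: T <- N -> G <- E -> S
Each backdoor path contains an unconditioned collider, so every path is already blocked with the empty conditioning set:
  P1: blocked at collider G (neither it nor any descendant is in the conditioning set).
The empty set is therefore the unique smallest valid set.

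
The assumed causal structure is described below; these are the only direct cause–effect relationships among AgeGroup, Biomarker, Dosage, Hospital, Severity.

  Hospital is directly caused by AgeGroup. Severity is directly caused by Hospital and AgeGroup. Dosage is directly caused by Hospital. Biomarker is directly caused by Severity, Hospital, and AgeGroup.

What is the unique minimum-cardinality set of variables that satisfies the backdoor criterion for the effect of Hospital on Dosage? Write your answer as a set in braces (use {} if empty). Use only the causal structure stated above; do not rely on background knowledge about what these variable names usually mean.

{}

Variables eligible for adjustment (non-descendants of Hospital, excluding Hospital and Dosage): {AgeGroup}.
Backdoor paths from Hospital to Dosage:
  (none)
With no backdoor paths the empty set already satisfies the criterion, and it is trivially minimal.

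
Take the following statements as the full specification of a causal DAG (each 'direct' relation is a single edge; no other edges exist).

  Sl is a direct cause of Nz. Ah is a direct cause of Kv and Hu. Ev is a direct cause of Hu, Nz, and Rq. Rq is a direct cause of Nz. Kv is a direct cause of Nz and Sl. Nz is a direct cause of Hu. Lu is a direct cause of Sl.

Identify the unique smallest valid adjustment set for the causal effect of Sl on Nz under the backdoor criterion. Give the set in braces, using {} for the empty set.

{Kv}

Variables eligible for adjustment (non-descendants of Sl, excluding Sl and Nz): {Ah, Ev, Kv, Lu, Rq}.
Backdoor paths from Sl to Nz:
  P1: Sl <- Kv <- Ah -> Hu <- Ev -> Rq -> Nz
  P2: Sl <- Kv <- Ah -> Hu <- Ev -> Nz
  P3: Sl <- Kv <- Ah -> Hu <- Nz
  P4: Sl <- Kv -> Nz
The empty set is not sufficient: P4 (Sl <- Kv -> Nz) has no collider blocking it and no conditioned non-collider, so it is open.
Try {Kv}:
  P1: blocked at chain node Kv ∈ conditioning set.
  P2: blocked at chain node Kv ∈ conditioning set.
  P3: blocked at chain node Kv ∈ conditioning set.
  P4: blocked at fork node Kv ∈ conditioning set.
{Kv} contains no descendant of Sl and blocks every backdoor path.
No other singleton works — e.g. {Lu} leaves P4 open — so {Kv} is the unique smallest valid adjustment set.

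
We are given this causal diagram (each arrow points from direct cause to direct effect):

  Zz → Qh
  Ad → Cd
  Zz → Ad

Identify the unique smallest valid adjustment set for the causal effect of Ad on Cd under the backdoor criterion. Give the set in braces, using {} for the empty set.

{}

Variables eligible for adjustment (non-descendants of Ad, excluding Ad and Cd): {Qh, Zz}.
Backdoor paths from Ad to Cd:
  (none)
With no backdoor paths the empty set already satisfies the criterion, and it is trivially minimal.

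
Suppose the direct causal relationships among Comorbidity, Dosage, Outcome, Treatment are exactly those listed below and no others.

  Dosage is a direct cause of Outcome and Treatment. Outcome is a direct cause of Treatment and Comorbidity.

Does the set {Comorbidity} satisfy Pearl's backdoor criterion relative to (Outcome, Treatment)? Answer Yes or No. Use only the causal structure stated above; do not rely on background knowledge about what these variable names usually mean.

Backdoor paths from Outcome to Treatment (paths whose first edge points into Outcome):
  P1: Outcome <- Dosage -> Treatment
Condition 1 (no descendant of Outcome in the set): FAILS — Comorbidity is a descendant of Outcome.
Condition 2 (every backdoor path blocked by {Comorbidity}):
  P1: open — no interior node is in the conditioning set.
{Comorbidity} does not satisfy the backdoor criterion.

No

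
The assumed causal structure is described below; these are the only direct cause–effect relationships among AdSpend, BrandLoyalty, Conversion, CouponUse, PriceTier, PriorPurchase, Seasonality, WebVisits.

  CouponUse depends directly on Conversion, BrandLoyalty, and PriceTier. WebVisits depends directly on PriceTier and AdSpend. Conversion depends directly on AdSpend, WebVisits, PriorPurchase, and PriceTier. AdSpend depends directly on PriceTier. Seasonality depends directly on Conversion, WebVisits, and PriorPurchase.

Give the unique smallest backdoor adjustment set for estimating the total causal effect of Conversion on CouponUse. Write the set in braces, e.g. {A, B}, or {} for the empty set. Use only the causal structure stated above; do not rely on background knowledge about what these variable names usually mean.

{PriceTier}

Variables eligible for adjustment (non-descendants of Conversion, excluding Conversion and CouponUse): {AdSpend, BrandLoyalty, PriceTier, PriorPurchase, WebVisits}.
Backdoor paths from Conversion to CouponUse:
  P1: Conversion <- PriceTier -> CouponUse
  P2: Conversion <- AdSpend <- PriceTier -> CouponUse
  P3: Conversion <- AdSpend -> WebVisits <- PriceTier -> CouponUse
  P4: Conversion <- PriorPurchase -> Seasonality <- WebVisits <- PriceTier -> CouponUse
  P5: Conversion <- PriorPurchase -> Seasonality <- WebVisits <- AdSpend <- PriceTier -> CouponUse
  P6: Conversion <- WebVisits <- PriceTier -> CouponUse
  P7: Conversion <- WebVisits <- AdSpend <- PriceTier -> CouponUse
The empty set is not sufficient: P1 (Conversion <- PriceTier -> CouponUse) has no collider blocking it and no conditioned non-collider, so it is open.
Try {PriceTier}:
  P1: blocked at fork node PriceTier ∈ conditioning set.
  P2: blocked at fork node PriceTier ∈ conditioning set.
  P3: blocked at collider WebVisits (neither it nor any descendant is in the conditioning set).
  P4: blocked at collider Seasonality (neither it nor any descendant is in the conditioning set).
  P5: blocked at collider Seasonality (neither it nor any descendant is in the conditioning set).
  P6: blocked at fork node PriceTier ∈ conditioning set.
  P7: blocked at fork node PriceTier ∈ conditioning set.
{PriceTier} contains no descendant of Conversion and blocks every backdoor path.
No other singleton works — e.g. {AdSpend} leaves P1 open — so {PriceTier} is the unique smallest valid adjustment set.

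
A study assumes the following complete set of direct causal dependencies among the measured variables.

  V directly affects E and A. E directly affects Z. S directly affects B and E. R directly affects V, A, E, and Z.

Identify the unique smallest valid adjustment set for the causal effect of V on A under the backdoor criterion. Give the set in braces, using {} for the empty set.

{R}

Variables eligible for adjustment (non-descendants of V, excluding V and A): {B, R, S}.
Backdoor paths from V to A:
  P1: V <- R -> A
The empty set is not sufficient: P1 (V <- R -> A) has no collider blocking it and no conditioned non-collider, so it is open.
Try {R}:
  P1: blocked at fork node R ∈ conditioning set.
{R} contains no descendant of V and blocks every backdoor path.
No other singleton works — e.g. {S} leaves P1 open — so {R} is the unique smallest valid adjustment set.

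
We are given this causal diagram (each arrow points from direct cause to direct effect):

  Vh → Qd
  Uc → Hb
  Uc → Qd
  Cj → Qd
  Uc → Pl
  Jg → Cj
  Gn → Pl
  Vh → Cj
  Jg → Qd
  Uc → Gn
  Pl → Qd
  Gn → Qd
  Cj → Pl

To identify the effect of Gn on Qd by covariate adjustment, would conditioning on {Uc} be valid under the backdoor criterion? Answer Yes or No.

Yes

Backdoor paths from Gn to Qd (paths whose first edge points into Gn):
  P1: Gn <- Uc -> Pl <- Cj <- Jg -> Qd
  P2: Gn <- Uc -> Pl <- Cj <- Vh -> Qd
  P3: Gn <- Uc -> Pl <- Cj -> Qd
  P4: Gn <- Uc -> Pl -> Qd
  P5: Gn <- Uc -> Qd
Condition 1 (no descendant of Gn in the set): holds — descendants of Gn are {Pl, Qd}; none are in {Uc}.
Condition 2 (every backdoor path blocked by {Uc}):
  P1: blocked at fork node Uc ∈ conditioning set.
  P2: blocked at fork node Uc ∈ conditioning set.
  P3: blocked at fork node Uc ∈ conditioning set.
  P4: blocked at fork node Uc ∈ conditioning set.
  P5: blocked at fork node Uc ∈ conditioning set.
{Uc} satisfies the backdoor criterion.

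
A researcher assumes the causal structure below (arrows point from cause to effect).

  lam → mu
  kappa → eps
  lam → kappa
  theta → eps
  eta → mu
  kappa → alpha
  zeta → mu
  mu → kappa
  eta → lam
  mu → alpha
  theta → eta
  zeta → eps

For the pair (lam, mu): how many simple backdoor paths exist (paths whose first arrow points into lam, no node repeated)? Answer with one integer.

A backdoor path from lam to mu is any simple undirected path whose first edge points into lam (i.e. leaves lam via a parent).
Parents of lam: {eta}.
Enumerating:
  P1: lam <- eta <- theta -> eps <- zeta -> mu
  P2: lam <- eta <- theta -> eps <- kappa <- mu
  P3: lam <- eta <- theta -> eps <- kappa -> alpha <- mu
  P4: lam <- eta -> mu
That exhausts the simple backdoor paths. Count: 4.

4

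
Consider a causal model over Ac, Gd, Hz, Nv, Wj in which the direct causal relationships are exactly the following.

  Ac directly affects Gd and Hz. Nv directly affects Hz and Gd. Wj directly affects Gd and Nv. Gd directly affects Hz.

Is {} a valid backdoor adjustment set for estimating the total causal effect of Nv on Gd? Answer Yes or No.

No

Backdoor paths from Nv to Gd (paths whose first edge points into Nv):
  P1: Nv <- Wj -> Gd
Condition 1 (no descendant of Nv in the set): holds — descendants of Nv are {Gd, Hz}; none are in {}.
Condition 2 (every backdoor path blocked by {}):
  P1: open — no interior node is in the conditioning set.
{} does not satisfy the backdoor criterion.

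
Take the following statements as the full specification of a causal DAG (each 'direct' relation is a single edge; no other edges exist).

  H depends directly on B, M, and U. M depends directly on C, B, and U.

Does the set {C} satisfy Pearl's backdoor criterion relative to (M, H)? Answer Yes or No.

Backdoor paths from M to H (paths whose first edge points into M):
  P1: M <- U -> H
  P2: M <- B -> H
Condition 1 (no descendant of M in the set): holds — descendants of M are {H}; none are in {C}.
Condition 2 (every backdoor path blocked by {C}):
  P1: open — no interior node is in the conditioning set.
  P2: open — no interior node is in the conditioning set.
{C} does not satisfy the backdoor criterion.

No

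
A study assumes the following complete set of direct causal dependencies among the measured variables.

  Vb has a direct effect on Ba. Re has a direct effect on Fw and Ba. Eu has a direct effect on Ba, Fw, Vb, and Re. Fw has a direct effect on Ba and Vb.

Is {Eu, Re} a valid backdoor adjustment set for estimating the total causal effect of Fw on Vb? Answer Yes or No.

Yes

Backdoor paths from Fw to Vb (paths whose first edge points into Fw):
  P1: Fw <- Eu -> Re -> Ba <- Vb
  P2: Fw <- Eu -> Vb
  P3: Fw <- Eu -> Ba <- Vb
  P4: Fw <- Re <- Eu -> Vb
  P5: Fw <- Re <- Eu -> Ba <- Vb
  P6: Fw <- Re -> Ba <- Eu -> Vb
  P7: Fw <- Re -> Ba <- Vb
Condition 1 (no descendant of Fw in the set): holds — descendants of Fw are {Ba, Vb}; none are in {Eu, Re}.
Condition 2 (every backdoor path blocked by {Eu, Re}):
  P1: blocked at fork node Eu ∈ conditioning set.
  P2: blocked at fork node Eu ∈ conditioning set.
  P3: blocked at fork node Eu ∈ conditioning set.
  P4: blocked at chain node Re ∈ conditioning set.
  P5: blocked at chain node Re ∈ conditioning set.
  P6: blocked at fork node Re ∈ conditioning set.
  P7: blocked at fork node Re ∈ conditioning set.
{Eu, Re} satisfies the backdoor criterion.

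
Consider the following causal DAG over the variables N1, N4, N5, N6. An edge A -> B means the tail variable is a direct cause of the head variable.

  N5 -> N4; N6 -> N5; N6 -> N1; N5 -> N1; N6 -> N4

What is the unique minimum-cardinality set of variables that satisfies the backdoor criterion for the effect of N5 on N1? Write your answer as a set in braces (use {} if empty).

{N6}

Variables eligible for adjustment (non-descendants of N5, excluding N5 and N1): {N6}.
Backdoor paths from N5 to N1:
  P1: N5 <- N6 -> N1
The empty set is not sufficient: P1 (N5 <- N6 -> N1) has no collider blocking it and no conditioned non-collider, so it is open.
Try {N6}:
  P1: blocked at fork node N6 ∈ conditioning set.
{N6} contains no descendant of N5 and blocks every backdoor path.
{N6} is the unique smallest valid adjustment set.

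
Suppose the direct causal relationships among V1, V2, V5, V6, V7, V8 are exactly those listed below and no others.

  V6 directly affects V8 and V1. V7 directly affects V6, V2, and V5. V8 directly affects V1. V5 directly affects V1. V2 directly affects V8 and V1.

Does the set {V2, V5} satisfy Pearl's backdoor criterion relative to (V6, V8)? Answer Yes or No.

Backdoor paths from V6 to V8 (paths whose first edge points into V6):
  P1: V6 <- V7 -> V2 -> V8
  P2: V6 <- V7 -> V2 -> V1 <- V8
  P3: V6 <- V7 -> V5 -> V1 <- V2 -> V8
  P4: V6 <- V7 -> V5 -> V1 <- V8
Condition 1 (no descendant of V6 in the set): holds — descendants of V6 are {V1, V8}; none are in {V2, V5}.
Condition 2 (every backdoor path blocked by {V2, V5}):
  P1: blocked at chain node V2 ∈ conditioning set.
  P2: blocked at chain node V2 ∈ conditioning set.
  P3: blocked at chain node V5 ∈ conditioning set.
  P4: blocked at chain node V5 ∈ conditioning set.
{V2, V5} satisfies the backdoor criterion.

Yes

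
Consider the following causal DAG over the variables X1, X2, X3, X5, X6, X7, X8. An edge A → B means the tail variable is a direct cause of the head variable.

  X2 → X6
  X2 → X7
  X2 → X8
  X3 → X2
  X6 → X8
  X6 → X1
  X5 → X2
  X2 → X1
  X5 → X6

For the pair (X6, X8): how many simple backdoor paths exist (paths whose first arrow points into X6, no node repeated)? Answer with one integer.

A backdoor path from X6 to X8 is any simple undirected path whose first edge points into X6 (i.e. leaves X6 via a parent).
Parents of X6: {X2, X5}.
Enumerating:
  P1: X6 <- X5 -> X2 -> X8
  P2: X6 <- X2 -> X8
That exhausts the simple backdoor paths. Count: 2.

2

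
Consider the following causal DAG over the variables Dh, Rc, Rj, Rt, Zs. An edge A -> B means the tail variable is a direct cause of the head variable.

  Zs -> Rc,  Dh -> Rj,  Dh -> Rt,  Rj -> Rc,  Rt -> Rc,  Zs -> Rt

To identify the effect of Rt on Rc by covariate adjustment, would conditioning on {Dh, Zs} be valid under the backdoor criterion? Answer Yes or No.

Yes

Backdoor paths from Rt to Rc (paths whose first edge points into Rt):
  P1: Rt <- Dh -> Rj -> Rc
  P2: Rt <- Zs -> Rc
Condition 1 (no descendant of Rt in the set): holds — descendants of Rt are {Rc}; none are in {Dh, Zs}.
Condition 2 (every backdoor path blocked by {Dh, Zs}):
  P1: blocked at fork node Dh ∈ conditioning set.
  P2: blocked at fork node Zs ∈ conditioning set.
{Dh, Zs} satisfies the backdoor criterion.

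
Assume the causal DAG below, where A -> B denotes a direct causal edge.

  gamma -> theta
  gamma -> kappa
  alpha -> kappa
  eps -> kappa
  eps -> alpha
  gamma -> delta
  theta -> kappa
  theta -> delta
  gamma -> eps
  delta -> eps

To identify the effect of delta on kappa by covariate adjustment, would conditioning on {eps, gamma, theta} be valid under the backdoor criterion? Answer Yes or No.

No

Backdoor paths from delta to kappa (paths whose first edge points into delta):
  P1: delta <- gamma -> theta -> kappa
  P2: delta <- gamma -> eps -> alpha -> kappa
  P3: delta <- gamma -> eps -> kappa
  P4: delta <- gamma -> kappa
  P5: delta <- theta <- gamma -> eps -> alpha -> kappa
  P6: delta <- theta <- gamma -> eps -> kappa
  P7: delta <- theta <- gamma -> kappa
  P8: delta <- theta -> kappa
Condition 1 (no descendant of delta in the set): FAILS — eps is a descendant of delta.
Condition 2 (every backdoor path blocked by {eps, gamma, theta}):
  P1: blocked at fork node gamma ∈ conditioning set.
  P2: blocked at fork node gamma ∈ conditioning set.
  P3: blocked at fork node gamma ∈ conditioning set.
  P4: blocked at fork node gamma ∈ conditioning set.
  P5: blocked at chain node theta ∈ conditioning set.
  P6: blocked at chain node theta ∈ conditioning set.
  P7: blocked at chain node theta ∈ conditioning set.
  P8: blocked at fork node theta ∈ conditioning set.
{eps, gamma, theta} does not satisfy the backdoor criterion.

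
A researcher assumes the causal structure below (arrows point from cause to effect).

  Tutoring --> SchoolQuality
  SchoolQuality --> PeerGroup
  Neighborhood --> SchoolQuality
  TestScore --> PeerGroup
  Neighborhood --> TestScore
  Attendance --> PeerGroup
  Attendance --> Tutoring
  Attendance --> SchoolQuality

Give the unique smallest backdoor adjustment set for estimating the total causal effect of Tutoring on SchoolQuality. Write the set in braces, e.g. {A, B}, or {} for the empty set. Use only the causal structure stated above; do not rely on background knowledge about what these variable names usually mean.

Variables eligible for adjustment (non-descendants of Tutoring, excluding Tutoring and SchoolQuality): {Attendance, Neighborhood, TestScore}.
Backdoor paths from Tutoring to SchoolQuality:
  P1: Tutoring <- Attendance -> SchoolQuality
  P2: Tutoring <- Attendance -> PeerGroup <- SchoolQuality
  P3: Tutoring <- Attendance -> PeerGroup <- TestScore <- Neighborhood -> SchoolQuality
The empty set is not sufficient: P1 (Tutoring <- Attendance -> SchoolQuality) has no collider blocking it and no conditioned non-collider, so it is open.
Try {Attendance}:
  P1: blocked at fork node Attendance ∈ conditioning set.
  P2: blocked at fork node Attendance ∈ conditioning set.
  P3: blocked at fork node Attendance ∈ conditioning set.
{Attendance} contains no descendant of Tutoring and blocks every backdoor path.
No other singleton works — e.g. {Neighborhood} leaves P1 open — so {Attendance} is the unique smallest valid adjustment set.

{Attendance}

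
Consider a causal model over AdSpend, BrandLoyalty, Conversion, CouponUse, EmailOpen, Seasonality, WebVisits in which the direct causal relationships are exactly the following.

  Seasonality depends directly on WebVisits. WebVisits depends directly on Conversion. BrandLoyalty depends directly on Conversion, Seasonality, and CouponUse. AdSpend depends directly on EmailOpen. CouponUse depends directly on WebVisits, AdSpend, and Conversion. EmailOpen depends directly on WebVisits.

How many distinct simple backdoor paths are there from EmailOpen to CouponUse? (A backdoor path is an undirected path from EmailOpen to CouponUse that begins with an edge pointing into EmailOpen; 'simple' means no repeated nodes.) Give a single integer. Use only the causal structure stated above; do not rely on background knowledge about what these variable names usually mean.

5

A backdoor path from EmailOpen to CouponUse is any simple undirected path whose first edge points into EmailOpen (i.e. leaves EmailOpen via a parent).
Parents of EmailOpen: {WebVisits}.
Enumerating:
  P1: EmailOpen <- WebVisits <- Conversion -> CouponUse
  P2: EmailOpen <- WebVisits <- Conversion -> BrandLoyalty <- CouponUse
  P3: EmailOpen <- WebVisits -> Seasonality -> BrandLoyalty <- Conversion -> CouponUse
  P4: EmailOpen <- WebVisits -> Seasonality -> BrandLoyalty <- CouponUse
  P5: EmailOpen <- WebVisits -> CouponUse
That exhausts the simple backdoor paths. Count: 5.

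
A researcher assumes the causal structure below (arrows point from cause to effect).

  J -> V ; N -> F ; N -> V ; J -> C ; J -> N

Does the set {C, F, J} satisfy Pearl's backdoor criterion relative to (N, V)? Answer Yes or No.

Backdoor paths from N to V (paths whose first edge points into N):
  P1: N <- J -> V
Condition 1 (no descendant of N in the set): FAILS — F is a descendant of N.
Condition 2 (every backdoor path blocked by {C, F, J}):
  P1: blocked at fork node J ∈ conditioning set.
{C, F, J} does not satisfy the backdoor criterion.

No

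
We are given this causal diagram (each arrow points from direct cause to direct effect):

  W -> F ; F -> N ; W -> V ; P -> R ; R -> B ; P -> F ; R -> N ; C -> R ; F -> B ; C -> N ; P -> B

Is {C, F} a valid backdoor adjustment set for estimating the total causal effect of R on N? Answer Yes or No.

Yes

Backdoor paths from R to N (paths whose first edge points into R):
  P1: R <- C -> N
  P2: R <- P -> F -> N
  P3: R <- P -> B <- F -> N
Condition 1 (no descendant of R in the set): holds — descendants of R are {B, N}; none are in {C, F}.
Condition 2 (every backdoor path blocked by {C, F}):
  P1: blocked at fork node C ∈ conditioning set.
  P2: blocked at chain node F ∈ conditioning set.
  P3: blocked at collider B (neither it nor any descendant is in the conditioning set).
{C, F} satisfies the backdoor criterion.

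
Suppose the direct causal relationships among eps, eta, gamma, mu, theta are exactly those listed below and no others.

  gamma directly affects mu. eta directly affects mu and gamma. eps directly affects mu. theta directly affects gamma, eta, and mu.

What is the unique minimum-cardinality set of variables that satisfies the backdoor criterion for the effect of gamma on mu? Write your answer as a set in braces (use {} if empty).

Variables eligible for adjustment (non-descendants of gamma, excluding gamma and mu): {eps, eta, theta}.
Backdoor paths from gamma to mu:
  P1: gamma <- theta -> eta -> mu
  P2: gamma <- theta -> mu
  P3: gamma <- eta <- theta -> mu
  P4: gamma <- eta -> mu
The empty set is not sufficient: P1 (gamma <- theta -> eta -> mu) has no collider blocking it and no conditioned non-collider, so it is open.
Try {eta, theta}:
  P1: blocked at fork node theta ∈ conditioning set.
  P2: blocked at fork node theta ∈ conditioning set.
  P3: blocked at chain node eta ∈ conditioning set.
  P4: blocked at fork node eta ∈ conditioning set.
{eta, theta} contains no descendant of gamma and blocks every backdoor path.
Every element of {eta, theta} is needed (dropping eta leaves P4 open; dropping theta leaves P2 open), so no proper subset is valid.
Among all size-2 subsets of the eligible variables, only {eta, theta} blocks every backdoor path, so it is the unique smallest valid adjustment set.

{eta, theta}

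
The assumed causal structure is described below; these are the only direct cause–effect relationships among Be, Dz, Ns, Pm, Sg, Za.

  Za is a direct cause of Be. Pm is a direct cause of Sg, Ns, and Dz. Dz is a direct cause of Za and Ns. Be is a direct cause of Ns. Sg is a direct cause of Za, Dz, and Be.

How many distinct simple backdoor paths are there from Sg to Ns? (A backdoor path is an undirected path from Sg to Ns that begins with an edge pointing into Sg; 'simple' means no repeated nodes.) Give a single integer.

A backdoor path from Sg to Ns is any simple undirected path whose first edge points into Sg (i.e. leaves Sg via a parent).
Parents of Sg: {Pm}.
Enumerating:
  P1: Sg <- Pm -> Dz -> Za -> Be -> Ns
  P2: Sg <- Pm -> Dz -> Ns
  P3: Sg <- Pm -> Ns
That exhausts the simple backdoor paths. Count: 3.

3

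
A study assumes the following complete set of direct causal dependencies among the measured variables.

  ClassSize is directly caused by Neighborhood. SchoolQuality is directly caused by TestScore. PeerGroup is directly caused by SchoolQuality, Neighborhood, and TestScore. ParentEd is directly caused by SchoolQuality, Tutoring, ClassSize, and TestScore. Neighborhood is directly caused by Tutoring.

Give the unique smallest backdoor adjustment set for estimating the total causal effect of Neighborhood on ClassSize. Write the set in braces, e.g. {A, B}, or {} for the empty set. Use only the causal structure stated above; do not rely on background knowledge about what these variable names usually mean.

Variables eligible for adjustment (non-descendants of Neighborhood, excluding Neighborhood and ClassSize): {SchoolQuality, TestScore, Tutoring}.
Backdoor paths from Neighborhood to ClassSize:
  P1: Neighborhood <- Tutoring -> ParentEd <- ClassSize
Each backdoor path contains an unconditioned collider, so every path is already blocked with the empty conditioning set:
  P1: blocked at collider ParentEd (neither it nor any descendant is in the conditioning set).
The empty set is therefore the unique smallest valid set.

{}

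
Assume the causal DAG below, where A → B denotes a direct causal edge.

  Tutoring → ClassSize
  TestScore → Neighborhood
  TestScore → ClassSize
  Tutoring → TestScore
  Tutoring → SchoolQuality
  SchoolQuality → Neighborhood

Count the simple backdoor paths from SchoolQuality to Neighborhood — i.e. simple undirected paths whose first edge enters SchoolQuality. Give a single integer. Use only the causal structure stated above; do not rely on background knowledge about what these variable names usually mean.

A backdoor path from SchoolQuality to Neighborhood is any simple undirected path whose first edge points into SchoolQuality (i.e. leaves SchoolQuality via a parent).
Parents of SchoolQuality: {Tutoring}.
Enumerating:
  P1: SchoolQuality <- Tutoring -> TestScore -> Neighborhood
  P2: SchoolQuality <- Tutoring -> ClassSize <- TestScore -> Neighborhood
That exhausts the simple backdoor paths. Count: 2.

2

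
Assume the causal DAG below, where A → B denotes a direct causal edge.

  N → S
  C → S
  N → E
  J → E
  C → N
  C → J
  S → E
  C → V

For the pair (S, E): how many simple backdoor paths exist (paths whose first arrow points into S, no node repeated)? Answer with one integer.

4

A backdoor path from S to E is any simple undirected path whose first edge points into S (i.e. leaves S via a parent).
Parents of S: {C, N}.
Enumerating:
  P1: S <- C -> N -> E
  P2: S <- C -> J -> E
  P3: S <- N <- C -> J -> E
  P4: S <- N -> E
That exhausts the simple backdoor paths. Count: 4.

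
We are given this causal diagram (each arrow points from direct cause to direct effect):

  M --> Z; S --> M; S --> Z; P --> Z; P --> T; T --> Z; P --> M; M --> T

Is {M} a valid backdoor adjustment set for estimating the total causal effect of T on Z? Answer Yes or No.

Backdoor paths from T to Z (paths whose first edge points into T):
  P1: T <- P -> M <- S -> Z
  P2: T <- P -> M -> Z
  P3: T <- P -> Z
  P4: T <- M <- S -> Z
  P5: T <- M <- P -> Z
  P6: T <- M -> Z
Condition 1 (no descendant of T in the set): holds — descendants of T are {Z}; none are in {M}.
Condition 2 (every backdoor path blocked by {M}):
  P1: open — collider(s) M are conditioned on (or have a conditioned descendant) and no non-collider on the path is in the set.
  P2: blocked at chain node M ∈ conditioning set.
  P3: open — no interior node is in the conditioning set.
  P4: blocked at chain node M ∈ conditioning set.
  P5: blocked at chain node M ∈ conditioning set.
  P6: blocked at fork node M ∈ conditioning set.
{M} does not satisfy the backdoor criterion.

No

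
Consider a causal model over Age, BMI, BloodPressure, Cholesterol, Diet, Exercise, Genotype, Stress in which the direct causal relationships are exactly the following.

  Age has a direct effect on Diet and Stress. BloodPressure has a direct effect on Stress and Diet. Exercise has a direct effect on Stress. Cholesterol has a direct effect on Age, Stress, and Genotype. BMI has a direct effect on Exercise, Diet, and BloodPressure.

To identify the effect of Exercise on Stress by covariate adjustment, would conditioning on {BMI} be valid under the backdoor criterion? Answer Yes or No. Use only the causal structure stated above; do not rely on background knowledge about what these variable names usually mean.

Backdoor paths from Exercise to Stress (paths whose first edge points into Exercise):
  P1: Exercise <- BMI -> BloodPressure -> Diet <- Age <- Cholesterol -> Stress
  P2: Exercise <- BMI -> BloodPressure -> Diet <- Age -> Stress
  P3: Exercise <- BMI -> BloodPressure -> Stress
  P4: Exercise <- BMI -> Diet <- Age <- Cholesterol -> Stress
  P5: Exercise <- BMI -> Diet <- Age -> Stress
  P6: Exercise <- BMI -> Diet <- BloodPressure -> Stress
Condition 1 (no descendant of Exercise in the set): holds — descendants of Exercise are {Stress}; none are in {BMI}.
Condition 2 (every backdoor path blocked by {BMI}):
  P1: blocked at fork node BMI ∈ conditioning set.
  P2: blocked at fork node BMI ∈ conditioning set.
  P3: blocked at fork node BMI ∈ conditioning set.
  P4: blocked at fork node BMI ∈ conditioning set.
  P5: blocked at fork node BMI ∈ conditioning set.
  P6: blocked at fork node BMI ∈ conditioning set.
{BMI} satisfies the backdoor criterion.

Yes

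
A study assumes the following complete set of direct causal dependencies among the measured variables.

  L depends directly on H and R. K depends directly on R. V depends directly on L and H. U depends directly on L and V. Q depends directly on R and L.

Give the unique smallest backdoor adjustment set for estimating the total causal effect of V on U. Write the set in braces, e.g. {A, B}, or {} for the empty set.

{L}

Variables eligible for adjustment (non-descendants of V, excluding V and U): {H, K, L, Q, R}.
Backdoor paths from V to U:
  P1: V <- H -> L -> U
  P2: V <- L -> U
The empty set is not sufficient: P1 (V <- H -> L -> U) has no collider blocking it and no conditioned non-collider, so it is open.
Try {L}:
  P1: blocked at chain node L ∈ conditioning set.
  P2: blocked at fork node L ∈ conditioning set.
{L} contains no descendant of V and blocks every backdoor path.
No other singleton works — e.g. {H} leaves P2 open — so {L} is the unique smallest valid adjustment set.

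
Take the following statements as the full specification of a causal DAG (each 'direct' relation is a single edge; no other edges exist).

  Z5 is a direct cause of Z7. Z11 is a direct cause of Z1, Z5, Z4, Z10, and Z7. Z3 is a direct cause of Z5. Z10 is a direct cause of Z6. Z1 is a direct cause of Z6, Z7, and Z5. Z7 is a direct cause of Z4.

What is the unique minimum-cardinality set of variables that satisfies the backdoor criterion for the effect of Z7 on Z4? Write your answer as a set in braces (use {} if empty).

Variables eligible for adjustment (non-descendants of Z7, excluding Z7 and Z4): {Z1, Z10, Z11, Z3, Z5, Z6}.
Backdoor paths from Z7 to Z4:
  P1: Z7 <- Z11 -> Z4
  P2: Z7 <- Z1 <- Z11 -> Z4
  P3: Z7 <- Z1 -> Z6 <- Z10 <- Z11 -> Z4
  P4: Z7 <- Z1 -> Z5 <- Z11 -> Z4
  P5: Z7 <- Z5 <- Z11 -> Z4
  P6: Z7 <- Z5 <- Z1 <- Z11 -> Z4
  P7: Z7 <- Z5 <- Z1 -> Z6 <- Z10 <- Z11 -> Z4
The empty set is not sufficient: P1 (Z7 <- Z11 -> Z4) has no collider blocking it and no conditioned non-collider, so it is open.
Try {Z11}:
  P1: blocked at fork node Z11 ∈ conditioning set.
  P2: blocked at fork node Z11 ∈ conditioning set.
  P3: blocked at collider Z6 (neither it nor any descendant is in the conditioning set).
  P4: blocked at collider Z5 (neither it nor any descendant is in the conditioning set).
  P5: blocked at fork node Z11 ∈ conditioning set.
  P6: blocked at fork node Z11 ∈ conditioning set.
  P7: blocked at collider Z6 (neither it nor any descendant is in the conditioning set).
{Z11} contains no descendant of Z7 and blocks every backdoor path.
No other singleton works — e.g. {Z3} leaves P1 open — so {Z11} is the unique smallest valid adjustment set.

{Z11}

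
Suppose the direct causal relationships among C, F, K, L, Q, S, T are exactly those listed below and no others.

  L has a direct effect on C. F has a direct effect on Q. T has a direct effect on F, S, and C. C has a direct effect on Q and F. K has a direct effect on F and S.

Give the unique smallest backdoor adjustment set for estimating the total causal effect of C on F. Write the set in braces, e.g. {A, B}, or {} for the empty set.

{T}

Variables eligible for adjustment (non-descendants of C, excluding C and F): {K, L, S, T}.
Backdoor paths from C to F:
  P1: C <- T -> S <- K -> F
  P2: C <- T -> F
The empty set is not sufficient: P2 (C <- T -> F) has no collider blocking it and no conditioned non-collider, so it is open.
Try {T}:
  P1: blocked at fork node T ∈ conditioning set.
  P2: blocked at fork node T ∈ conditioning set.
{T} contains no descendant of C and blocks every backdoor path.
No other singleton works — e.g. {L} leaves P2 open — so {T} is the unique smallest valid adjustment set.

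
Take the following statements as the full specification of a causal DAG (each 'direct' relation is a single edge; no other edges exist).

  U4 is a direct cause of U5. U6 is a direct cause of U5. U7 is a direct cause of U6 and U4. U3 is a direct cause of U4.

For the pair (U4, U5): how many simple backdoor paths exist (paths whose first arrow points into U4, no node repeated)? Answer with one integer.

1

A backdoor path from U4 to U5 is any simple undirected path whose first edge points into U4 (i.e. leaves U4 via a parent).
Parents of U4: {U3, U7}.
Enumerating:
  P1: U4 <- U7 -> U6 -> U5
That exhausts the simple backdoor paths. Count: 1.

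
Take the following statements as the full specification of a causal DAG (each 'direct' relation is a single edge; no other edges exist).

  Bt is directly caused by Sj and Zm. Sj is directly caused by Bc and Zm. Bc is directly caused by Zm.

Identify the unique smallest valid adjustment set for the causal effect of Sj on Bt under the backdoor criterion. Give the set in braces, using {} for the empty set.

{Zm}

Variables eligible for adjustment (non-descendants of Sj, excluding Sj and Bt): {Bc, Zm}.
Backdoor paths from Sj to Bt:
  P1: Sj <- Zm -> Bt
  P2: Sj <- Bc <- Zm -> Bt
The empty set is not sufficient: P1 (Sj <- Zm -> Bt) has no collider blocking it and no conditioned non-collider, so it is open.
Try {Zm}:
  P1: blocked at fork node Zm ∈ conditioning set.
  P2: blocked at fork node Zm ∈ conditioning set.
{Zm} contains no descendant of Sj and blocks every backdoor path.
No other singleton works — e.g. {Bc} leaves P1 open — so {Zm} is the unique smallest valid adjustment set.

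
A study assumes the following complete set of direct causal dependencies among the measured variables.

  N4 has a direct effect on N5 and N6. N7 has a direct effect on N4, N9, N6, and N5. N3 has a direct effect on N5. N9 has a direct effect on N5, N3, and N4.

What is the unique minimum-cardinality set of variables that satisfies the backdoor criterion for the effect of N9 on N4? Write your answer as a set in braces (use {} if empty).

{N7}

Variables eligible for adjustment (non-descendants of N9, excluding N9 and N4): {N7}.
Backdoor paths from N9 to N4:
  P1: N9 <- N7 -> N4
  P2: N9 <- N7 -> N5 <- N4
  P3: N9 <- N7 -> N6 <- N4
The empty set is not sufficient: P1 (N9 <- N7 -> N4) has no collider blocking it and no conditioned non-collider, so it is open.
Try {N7}:
  P1: blocked at fork node N7 ∈ conditioning set.
  P2: blocked at fork node N7 ∈ conditioning set.
  P3: blocked at fork node N7 ∈ conditioning set.
{N7} contains no descendant of N9 and blocks every backdoor path.
{N7} is the unique smallest valid adjustment set.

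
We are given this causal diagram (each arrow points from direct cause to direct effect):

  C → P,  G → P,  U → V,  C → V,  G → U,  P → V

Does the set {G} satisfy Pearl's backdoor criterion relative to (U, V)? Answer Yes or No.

Backdoor paths from U to V (paths whose first edge points into U):
  P1: U <- G -> P <- C -> V
  P2: U <- G -> P -> V
Condition 1 (no descendant of U in the set): holds — descendants of U are {V}; none are in {G}.
Condition 2 (every backdoor path blocked by {G}):
  P1: blocked at fork node G ∈ conditioning set.
  P2: blocked at fork node G ∈ conditioning set.
{G} satisfies the backdoor criterion.

Yes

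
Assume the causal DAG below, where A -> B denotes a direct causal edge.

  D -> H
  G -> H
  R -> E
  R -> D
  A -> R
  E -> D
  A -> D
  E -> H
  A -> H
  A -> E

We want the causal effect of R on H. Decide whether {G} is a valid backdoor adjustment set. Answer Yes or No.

Backdoor paths from R to H (paths whose first edge points into R):
  P1: R <- A -> E -> D -> H
  P2: R <- A -> E -> H
  P3: R <- A -> D <- E -> H
  P4: R <- A -> D -> H
  P5: R <- A -> H
Condition 1 (no descendant of R in the set): holds — descendants of R are {D, E, H}; none are in {G}.
Condition 2 (every backdoor path blocked by {G}):
  P1: open — no interior node is in the conditioning set.
  P2: open — no interior node is in the conditioning set.
  P3: blocked at collider D (neither it nor any descendant is in the conditioning set).
  P4: open — no interior node is in the conditioning set.
  P5: open — no interior node is in the conditioning set.
{G} does not satisfy the backdoor criterion.

No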